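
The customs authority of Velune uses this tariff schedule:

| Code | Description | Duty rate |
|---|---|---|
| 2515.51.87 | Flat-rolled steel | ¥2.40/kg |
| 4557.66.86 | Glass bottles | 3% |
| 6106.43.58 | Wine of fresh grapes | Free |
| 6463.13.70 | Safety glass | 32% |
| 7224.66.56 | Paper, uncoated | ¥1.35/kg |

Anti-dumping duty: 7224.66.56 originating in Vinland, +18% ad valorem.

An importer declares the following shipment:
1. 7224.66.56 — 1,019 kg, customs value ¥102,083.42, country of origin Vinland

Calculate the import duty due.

Line 1 (7224.66.56, Vinland, 1,019 kg, ¥102,083.42):
Base rate for 7224.66.56 is ¥1.35/kg.
Additional duty on 7224.66.56 from Vinland: +18% ad valorem. Applied ad valorem rate = 18%.
Duty = ¥102,083.42 × 18% + 1,019 × ¥1.35 = ¥19,750.67.

¥19,750.67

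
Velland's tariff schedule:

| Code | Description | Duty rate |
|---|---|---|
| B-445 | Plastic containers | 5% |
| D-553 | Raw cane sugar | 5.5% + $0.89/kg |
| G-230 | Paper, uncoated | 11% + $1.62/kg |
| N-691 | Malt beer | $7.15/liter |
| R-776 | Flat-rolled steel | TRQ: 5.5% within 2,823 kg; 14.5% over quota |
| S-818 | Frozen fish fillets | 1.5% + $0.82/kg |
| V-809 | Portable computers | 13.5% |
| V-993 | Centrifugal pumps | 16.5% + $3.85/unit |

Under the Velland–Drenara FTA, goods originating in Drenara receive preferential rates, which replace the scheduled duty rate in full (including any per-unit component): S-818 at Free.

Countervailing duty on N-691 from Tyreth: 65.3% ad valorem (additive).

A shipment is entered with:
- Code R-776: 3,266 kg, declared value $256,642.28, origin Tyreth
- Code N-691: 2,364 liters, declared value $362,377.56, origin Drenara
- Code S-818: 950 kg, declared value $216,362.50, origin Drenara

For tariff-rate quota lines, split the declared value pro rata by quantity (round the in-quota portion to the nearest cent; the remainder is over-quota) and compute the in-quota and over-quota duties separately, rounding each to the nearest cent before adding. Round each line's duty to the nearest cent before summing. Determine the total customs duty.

$34,150.91

Line 1 (R-776, Tyreth, 3,266 kg, $256,642.28):
Code R-776 is under a tariff-rate quota (threshold 2,823 kg). In-quota: 2,823 kg at 5.5%; over-quota: 443 kg at 14.5%.
Pro-rata value split: in-quota = $256,642.28 × 2,823/3,266 = $221,831.34; over-quota = $256,642.28 − $221,831.34 = $34,810.94.
In-quota duty = $221,831.34 × 5.5% = $12,200.72. Over-quota duty = $34,810.94 × 14.5% = $5,047.59.
Line duty = $12,200.72 + $5,047.59 = $17,248.31.
Line 2 (N-691, Drenara, 2,364 liters, $362,377.56):
Base rate for N-691 is $7.15/liter.
Origin Drenara is the FTA partner but N-691 is not on the preference list; base rate stands.
The additional-duty order on N-691 targets Tyreth, not Drenara; it does not apply.
Duty = 2,364 × $7.15 = $16,902.60.
Line 3 (S-818, Drenara, 950 kg, $216,362.50):
Base rate for S-818 is 1.5% + $0.82/kg.
Origin Drenara qualifies under the Velland–Drenara agreement and S-818 is covered: preferential rate Free applies instead.
Duty = $216,362.50 × 0% = $0.00.
Total = $17,248.31 + $16,902.60 + $0.00 = $34,150.91.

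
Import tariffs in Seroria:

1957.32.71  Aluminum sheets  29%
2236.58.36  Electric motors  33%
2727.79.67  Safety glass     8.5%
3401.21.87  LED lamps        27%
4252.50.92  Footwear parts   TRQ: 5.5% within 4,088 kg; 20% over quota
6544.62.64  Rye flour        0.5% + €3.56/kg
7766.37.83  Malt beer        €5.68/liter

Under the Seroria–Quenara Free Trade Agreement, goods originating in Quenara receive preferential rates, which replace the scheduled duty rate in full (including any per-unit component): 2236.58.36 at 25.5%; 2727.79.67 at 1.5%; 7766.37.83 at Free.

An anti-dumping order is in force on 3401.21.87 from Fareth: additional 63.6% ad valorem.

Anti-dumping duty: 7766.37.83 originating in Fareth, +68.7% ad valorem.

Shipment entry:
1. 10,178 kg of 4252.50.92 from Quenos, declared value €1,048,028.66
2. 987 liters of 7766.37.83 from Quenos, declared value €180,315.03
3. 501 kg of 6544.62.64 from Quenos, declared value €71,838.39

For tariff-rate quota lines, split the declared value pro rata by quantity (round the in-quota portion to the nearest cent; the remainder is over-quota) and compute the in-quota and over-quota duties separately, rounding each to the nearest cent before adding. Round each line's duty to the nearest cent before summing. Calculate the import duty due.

€156,318.14

Line 1 (4252.50.92, Quenos, 10,178 kg, €1,048,028.66):
Code 4252.50.92 is under a tariff-rate quota (threshold 4,088 kg). In-quota: 4,088 kg at 5.5%; over-quota: 6,090 kg at 20%.
Pro-rata value split: in-quota = €1,048,028.66 × 4,088/10,178 = €420,941.36; over-quota = €1,048,028.66 − €420,941.36 = €627,087.30.
In-quota duty = €420,941.36 × 5.5% = €23,151.77. Over-quota duty = €627,087.30 × 20% = €125,417.46.
Line duty = €23,151.77 + €125,417.46 = €148,569.23.
Line 2 (7766.37.83, Quenos, 987 liters, €180,315.03):
Base rate for 7766.37.83 is €5.68/liter.
7766.37.83 has an FTA preferential rate, but origin Quenos is not Quenara; base rate stands.
The additional-duty order on 7766.37.83 targets Fareth, not Quenos; it does not apply.
Duty = 987 × €5.68 = €5,606.16.
Line 3 (6544.62.64, Quenos, 501 kg, €71,838.39):
Base rate for 6544.62.64 is 0.5% + €3.56/kg.
Duty = €71,838.39 × 0.5% + 501 × €3.56 = €2,142.75.
Total = €148,569.23 + €5,606.16 + €2,142.75 = €156,318.14.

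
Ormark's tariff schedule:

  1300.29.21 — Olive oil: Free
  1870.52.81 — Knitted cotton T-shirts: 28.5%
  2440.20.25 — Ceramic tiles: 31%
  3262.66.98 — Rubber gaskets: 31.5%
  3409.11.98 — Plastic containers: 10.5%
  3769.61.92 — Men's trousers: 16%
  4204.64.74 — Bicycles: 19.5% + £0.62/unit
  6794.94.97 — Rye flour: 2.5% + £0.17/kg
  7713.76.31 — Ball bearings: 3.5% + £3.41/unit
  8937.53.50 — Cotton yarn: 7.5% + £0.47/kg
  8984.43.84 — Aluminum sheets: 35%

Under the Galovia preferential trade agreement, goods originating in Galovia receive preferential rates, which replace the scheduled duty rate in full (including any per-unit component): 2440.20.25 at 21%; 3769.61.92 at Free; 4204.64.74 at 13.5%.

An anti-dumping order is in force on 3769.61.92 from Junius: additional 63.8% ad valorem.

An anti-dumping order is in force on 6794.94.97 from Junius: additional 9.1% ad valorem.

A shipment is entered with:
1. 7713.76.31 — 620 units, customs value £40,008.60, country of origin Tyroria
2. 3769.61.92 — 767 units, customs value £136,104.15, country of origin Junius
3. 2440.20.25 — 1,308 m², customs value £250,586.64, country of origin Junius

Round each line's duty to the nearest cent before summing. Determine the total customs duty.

Line 1 (7713.76.31, Tyroria, 620 units, £40,008.60):
Base rate for 7713.76.31 is 3.5% + £3.41/unit.
Duty = £40,008.60 × 3.5% + 620 × £3.41 = £3,514.50.
Line 2 (3769.61.92, Junius, 767 units, £136,104.15):
Base rate for 3769.61.92 is 16%.
3769.61.92 has an FTA preferential rate, but origin Junius is not Galovia; base rate stands.
Additional duty on 3769.61.92 from Junius: +63.8%. Applied ad valorem rate: 16% + 63.8% = 79.8%.
Duty = £136,104.15 × 79.8% = £108,611.11.
Line 3 (2440.20.25, Junius, 1,308 m², £250,586.64):
Base rate for 2440.20.25 is 31%.
2440.20.25 has an FTA preferential rate, but origin Junius is not Galovia; base rate stands.
Duty = £250,586.64 × 31% = £77,681.86.
Total = £3,514.50 + £108,611.11 + £77,681.86 = £189,807.47.

£189,807.47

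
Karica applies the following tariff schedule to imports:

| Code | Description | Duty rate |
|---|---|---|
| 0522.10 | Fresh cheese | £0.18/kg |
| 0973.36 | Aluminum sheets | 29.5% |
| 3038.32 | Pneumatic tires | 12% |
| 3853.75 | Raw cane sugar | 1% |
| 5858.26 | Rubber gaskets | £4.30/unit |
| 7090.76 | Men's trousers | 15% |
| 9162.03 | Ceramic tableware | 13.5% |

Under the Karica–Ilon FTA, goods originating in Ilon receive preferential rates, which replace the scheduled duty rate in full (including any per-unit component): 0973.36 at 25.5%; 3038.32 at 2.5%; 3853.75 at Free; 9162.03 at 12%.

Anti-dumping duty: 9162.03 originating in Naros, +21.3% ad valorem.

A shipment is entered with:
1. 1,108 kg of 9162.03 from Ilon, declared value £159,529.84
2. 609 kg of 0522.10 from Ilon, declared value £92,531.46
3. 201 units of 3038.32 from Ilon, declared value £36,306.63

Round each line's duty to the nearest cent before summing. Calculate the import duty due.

£20,160.87

Line 1 (9162.03, Ilon, 1,108 kg, £159,529.84):
Base rate for 9162.03 is 13.5%.
Origin Ilon qualifies under the Karica–Ilon agreement and 9162.03 is covered: preferential rate 12% applies instead.
The additional-duty order on 9162.03 targets Naros, not Ilon; it does not apply.
Duty = £159,529.84 × 12% = £19,143.58.
Line 2 (0522.10, Ilon, 609 kg, £92,531.46):
Base rate for 0522.10 is £0.18/kg.
Origin Ilon is the FTA partner but 0522.10 is not on the preference list; base rate stands.
Duty = 609 × £0.18 = £109.62.
Line 3 (3038.32, Ilon, 201 units, £36,306.63):
Base rate for 3038.32 is 12%.
Origin Ilon qualifies under the Karica–Ilon agreement and 3038.32 is covered: preferential rate 2.5% applies instead.
Duty = £36,306.63 × 2.5% = £907.67.
Total = £19,143.58 + £109.62 + £907.67 = £20,160.87.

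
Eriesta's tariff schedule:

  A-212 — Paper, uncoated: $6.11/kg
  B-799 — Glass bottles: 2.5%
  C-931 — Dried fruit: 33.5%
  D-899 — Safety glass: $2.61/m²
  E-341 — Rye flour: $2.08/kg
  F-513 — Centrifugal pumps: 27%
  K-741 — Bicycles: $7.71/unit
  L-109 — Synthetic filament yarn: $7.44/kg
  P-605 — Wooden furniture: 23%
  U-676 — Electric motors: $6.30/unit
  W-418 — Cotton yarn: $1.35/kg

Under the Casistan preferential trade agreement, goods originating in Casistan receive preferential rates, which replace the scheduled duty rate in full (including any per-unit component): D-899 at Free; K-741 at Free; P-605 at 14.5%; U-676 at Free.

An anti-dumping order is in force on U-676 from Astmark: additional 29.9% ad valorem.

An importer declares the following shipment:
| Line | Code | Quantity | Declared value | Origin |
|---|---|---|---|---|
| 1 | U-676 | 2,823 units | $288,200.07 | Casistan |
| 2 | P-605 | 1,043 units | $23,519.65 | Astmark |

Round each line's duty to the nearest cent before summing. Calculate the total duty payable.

$5,409.52

Line 1 (U-676, Casistan, 2,823 units, $288,200.07):
Base rate for U-676 is $6.30/unit.
Origin Casistan qualifies under the Eriesta–Casistan agreement and U-676 is covered: preferential rate Free applies instead.
The additional-duty order on U-676 targets Astmark, not Casistan; it does not apply.
Duty = $288,200.07 × 0% = $0.00.
Line 2 (P-605, Astmark, 1,043 units, $23,519.65):
Base rate for P-605 is 23%.
P-605 has an FTA preferential rate, but origin Astmark is not Casistan; base rate stands.
Duty = $23,519.65 × 23% = $5,409.52.
Total = $0.00 + $5,409.52 = $5,409.52.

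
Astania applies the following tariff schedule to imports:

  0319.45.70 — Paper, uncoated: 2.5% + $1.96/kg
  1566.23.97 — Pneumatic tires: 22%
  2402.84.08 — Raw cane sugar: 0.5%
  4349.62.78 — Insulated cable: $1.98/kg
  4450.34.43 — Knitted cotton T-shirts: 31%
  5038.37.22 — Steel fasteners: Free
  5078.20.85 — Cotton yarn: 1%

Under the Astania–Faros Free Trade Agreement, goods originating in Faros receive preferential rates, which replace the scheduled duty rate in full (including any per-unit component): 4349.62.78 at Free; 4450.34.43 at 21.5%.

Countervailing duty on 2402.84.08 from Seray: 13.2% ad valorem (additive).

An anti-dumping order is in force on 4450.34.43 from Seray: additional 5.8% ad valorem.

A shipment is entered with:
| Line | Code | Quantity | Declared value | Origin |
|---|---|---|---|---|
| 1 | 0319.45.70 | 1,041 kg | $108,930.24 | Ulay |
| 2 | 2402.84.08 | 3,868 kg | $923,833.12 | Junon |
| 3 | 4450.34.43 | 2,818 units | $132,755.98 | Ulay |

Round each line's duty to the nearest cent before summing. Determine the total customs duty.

Line 1 (0319.45.70, Ulay, 1,041 kg, $108,930.24):
Base rate for 0319.45.70 is 2.5% + $1.96/kg.
Duty = $108,930.24 × 2.5% + 1,041 × $1.96 = $4,763.62.
Line 2 (2402.84.08, Junon, 3,868 kg, $923,833.12):
Base rate for 2402.84.08 is 0.5%.
The additional-duty order on 2402.84.08 targets Seray, not Junon; it does not apply.
Duty = $923,833.12 × 0.5% = $4,619.17.
Line 3 (4450.34.43, Ulay, 2,818 units, $132,755.98):
Base rate for 4450.34.43 is 31%.
4450.34.43 has an FTA preferential rate, but origin Ulay is not Faros; base rate stands.
The additional-duty order on 4450.34.43 targets Seray, not Ulay; it does not apply.
Duty = $132,755.98 × 31% = $41,154.35.
Total = $4,763.62 + $4,619.17 + $41,154.35 = $50,537.14.

$50,537.14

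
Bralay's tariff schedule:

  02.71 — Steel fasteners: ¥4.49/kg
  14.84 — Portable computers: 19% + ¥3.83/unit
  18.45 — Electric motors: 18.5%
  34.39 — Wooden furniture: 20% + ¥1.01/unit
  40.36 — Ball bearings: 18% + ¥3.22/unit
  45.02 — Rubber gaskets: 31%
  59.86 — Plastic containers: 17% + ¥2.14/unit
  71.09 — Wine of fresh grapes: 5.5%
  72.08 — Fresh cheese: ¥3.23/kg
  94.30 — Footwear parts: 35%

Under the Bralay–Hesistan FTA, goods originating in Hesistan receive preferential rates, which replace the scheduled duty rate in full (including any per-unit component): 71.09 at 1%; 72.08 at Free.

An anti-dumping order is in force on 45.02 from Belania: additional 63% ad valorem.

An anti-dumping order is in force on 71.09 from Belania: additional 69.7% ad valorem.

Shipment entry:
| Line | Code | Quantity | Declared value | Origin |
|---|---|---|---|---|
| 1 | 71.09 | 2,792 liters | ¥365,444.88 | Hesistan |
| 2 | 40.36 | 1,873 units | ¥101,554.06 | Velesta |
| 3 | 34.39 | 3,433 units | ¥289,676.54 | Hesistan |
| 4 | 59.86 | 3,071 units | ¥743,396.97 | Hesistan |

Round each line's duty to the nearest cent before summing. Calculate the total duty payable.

¥222,317.30

Line 1 (71.09, Hesistan, 2,792 liters, ¥365,444.88):
Base rate for 71.09 is 5.5%.
Origin Hesistan qualifies under the Bralay–Hesistan agreement and 71.09 is covered: preferential rate 1% applies instead.
The additional-duty order on 71.09 targets Belania, not Hesistan; it does not apply.
Duty = ¥365,444.88 × 1% = ¥3,654.45.
Line 2 (40.36, Velesta, 1,873 units, ¥101,554.06):
Base rate for 40.36 is 18% + ¥3.22/unit.
Duty = ¥101,554.06 × 18% + 1,873 × ¥3.22 = ¥24,310.79.
Line 3 (34.39, Hesistan, 3,433 units, ¥289,676.54):
Base rate for 34.39 is 20% + ¥1.01/unit.
Origin Hesistan is the FTA partner but 34.39 is not on the preference list; base rate stands.
Duty = ¥289,676.54 × 20% + 3,433 × ¥1.01 = ¥61,402.64.
Line 4 (59.86, Hesistan, 3,071 units, ¥743,396.97):
Base rate for 59.86 is 17% + ¥2.14/unit.
Origin Hesistan is the FTA partner but 59.86 is not on the preference list; base rate stands.
Duty = ¥743,396.97 × 17% + 3,071 × ¥2.14 = ¥132,949.42.
Total = ¥3,654.45 + ¥24,310.79 + ¥61,402.64 + ¥132,949.42 = ¥222,317.30.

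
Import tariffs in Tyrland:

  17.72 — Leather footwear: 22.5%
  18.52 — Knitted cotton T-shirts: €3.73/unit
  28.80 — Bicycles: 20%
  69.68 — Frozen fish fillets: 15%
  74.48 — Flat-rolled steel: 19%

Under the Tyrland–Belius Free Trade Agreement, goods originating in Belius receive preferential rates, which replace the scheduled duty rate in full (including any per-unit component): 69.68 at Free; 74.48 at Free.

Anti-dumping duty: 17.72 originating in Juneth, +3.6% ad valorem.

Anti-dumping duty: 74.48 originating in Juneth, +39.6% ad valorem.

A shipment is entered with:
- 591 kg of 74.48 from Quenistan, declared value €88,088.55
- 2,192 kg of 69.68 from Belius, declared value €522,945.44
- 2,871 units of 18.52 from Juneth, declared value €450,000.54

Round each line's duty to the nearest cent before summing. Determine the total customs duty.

€27,445.65

Line 1 (74.48, Quenistan, 591 kg, €88,088.55):
Base rate for 74.48 is 19%.
74.48 has an FTA preferential rate, but origin Quenistan is not Belius; base rate stands.
The additional-duty order on 74.48 targets Juneth, not Quenistan; it does not apply.
Duty = €88,088.55 × 19% = €16,736.82.
Line 2 (69.68, Belius, 2,192 kg, €522,945.44):
Base rate for 69.68 is 15%.
Origin Belius qualifies under the Tyrland–Belius agreement and 69.68 is covered: preferential rate Free applies instead.
Duty = €522,945.44 × 0% = €0.00.
Line 3 (18.52, Juneth, 2,871 units, €450,000.54):
Base rate for 18.52 is €3.73/unit.
Duty = 2,871 × €3.73 = €10,708.83.
Total = €16,736.82 + €0.00 + €10,708.83 = €27,445.65.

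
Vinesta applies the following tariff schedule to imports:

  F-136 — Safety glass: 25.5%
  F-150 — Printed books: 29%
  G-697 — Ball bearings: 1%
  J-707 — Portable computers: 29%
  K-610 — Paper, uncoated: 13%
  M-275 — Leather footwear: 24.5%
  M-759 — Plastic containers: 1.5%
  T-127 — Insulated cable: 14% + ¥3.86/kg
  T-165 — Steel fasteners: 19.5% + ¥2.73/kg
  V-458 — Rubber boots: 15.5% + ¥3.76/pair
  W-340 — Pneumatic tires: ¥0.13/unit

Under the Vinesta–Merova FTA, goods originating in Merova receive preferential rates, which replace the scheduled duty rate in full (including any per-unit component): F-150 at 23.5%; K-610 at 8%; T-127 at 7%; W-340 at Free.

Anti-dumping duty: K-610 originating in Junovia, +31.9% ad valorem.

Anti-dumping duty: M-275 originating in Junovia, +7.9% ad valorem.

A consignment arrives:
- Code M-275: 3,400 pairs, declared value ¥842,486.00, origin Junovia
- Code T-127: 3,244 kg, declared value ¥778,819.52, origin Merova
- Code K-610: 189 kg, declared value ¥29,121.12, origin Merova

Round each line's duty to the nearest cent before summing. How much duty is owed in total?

Line 1 (M-275, Junovia, 3,400 pairs, ¥842,486.00):
Base rate for M-275 is 24.5%.
Additional duty on M-275 from Junovia: +7.9%. Applied ad valorem rate: 24.5% + 7.9% = 32.4%.
Duty = ¥842,486.00 × 32.4% = ¥272,965.46.
Line 2 (T-127, Merova, 3,244 kg, ¥778,819.52):
Base rate for T-127 is 14% + ¥3.86/kg.
Origin Merova qualifies under the Vinesta–Merova agreement and T-127 is covered: preferential rate 7% applies instead.
Duty = ¥778,819.52 × 7% = ¥54,517.37.
Line 3 (K-610, Merova, 189 kg, ¥29,121.12):
Base rate for K-610 is 13%.
Origin Merova qualifies under the Vinesta–Merova agreement and K-610 is covered: preferential rate 8% applies instead.
The additional-duty order on K-610 targets Junovia, not Merova; it does not apply.
Duty = ¥29,121.12 × 8% = ¥2,329.69.
Total = ¥272,965.46 + ¥54,517.37 + ¥2,329.69 = ¥329,812.52.

¥329,812.52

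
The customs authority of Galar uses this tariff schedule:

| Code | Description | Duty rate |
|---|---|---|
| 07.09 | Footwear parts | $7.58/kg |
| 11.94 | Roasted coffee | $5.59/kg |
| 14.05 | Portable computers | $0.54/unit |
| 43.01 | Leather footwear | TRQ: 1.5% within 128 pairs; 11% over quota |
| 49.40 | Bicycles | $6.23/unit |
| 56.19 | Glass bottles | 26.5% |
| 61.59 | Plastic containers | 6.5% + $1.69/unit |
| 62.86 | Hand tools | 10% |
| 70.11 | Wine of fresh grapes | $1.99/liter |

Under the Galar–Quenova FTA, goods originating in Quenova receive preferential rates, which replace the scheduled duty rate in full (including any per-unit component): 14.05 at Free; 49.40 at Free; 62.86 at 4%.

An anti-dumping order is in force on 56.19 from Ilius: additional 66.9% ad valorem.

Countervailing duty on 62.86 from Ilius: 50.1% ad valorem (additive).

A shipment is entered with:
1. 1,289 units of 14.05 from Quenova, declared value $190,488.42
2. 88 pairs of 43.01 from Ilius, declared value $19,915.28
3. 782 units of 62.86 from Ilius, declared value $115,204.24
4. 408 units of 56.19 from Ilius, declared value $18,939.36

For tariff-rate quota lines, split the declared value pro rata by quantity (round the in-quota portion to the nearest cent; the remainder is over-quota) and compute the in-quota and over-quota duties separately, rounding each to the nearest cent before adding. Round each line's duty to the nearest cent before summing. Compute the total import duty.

Line 1 (14.05, Quenova, 1,289 units, $190,488.42):
Base rate for 14.05 is $0.54/unit.
Origin Quenova qualifies under the Galar–Quenova agreement and 14.05 is covered: preferential rate Free applies instead.
Duty = $190,488.42 × 0% = $0.00.
Line 2 (43.01, Ilius, 88 pairs, $19,915.28):
Code 43.01 is under a tariff-rate quota (threshold 128 pairs). Quantity 88 pairs is within the quota, so the in-quota rate 1.5% applies to the full value.
Duty = $19,915.28 × 1.5% = $298.73.
Line 3 (62.86, Ilius, 782 units, $115,204.24):
Base rate for 62.86 is 10%.
62.86 has an FTA preferential rate, but origin Ilius is not Quenova; base rate stands.
Additional duty on 62.86 from Ilius: +50.1%. Applied ad valorem rate: 10% + 50.1% = 60.1%.
Duty = $115,204.24 × 60.1% = $69,237.75.
Line 4 (56.19, Ilius, 408 units, $18,939.36):
Base rate for 56.19 is 26.5%.
Additional duty on 56.19 from Ilius: +66.9%. Applied ad valorem rate: 26.5% + 66.9% = 93.4%.
Duty = $18,939.36 × 93.4% = $17,689.36.
Total = $0.00 + $298.73 + $69,237.75 + $17,689.36 = $87,225.84.

$87,225.84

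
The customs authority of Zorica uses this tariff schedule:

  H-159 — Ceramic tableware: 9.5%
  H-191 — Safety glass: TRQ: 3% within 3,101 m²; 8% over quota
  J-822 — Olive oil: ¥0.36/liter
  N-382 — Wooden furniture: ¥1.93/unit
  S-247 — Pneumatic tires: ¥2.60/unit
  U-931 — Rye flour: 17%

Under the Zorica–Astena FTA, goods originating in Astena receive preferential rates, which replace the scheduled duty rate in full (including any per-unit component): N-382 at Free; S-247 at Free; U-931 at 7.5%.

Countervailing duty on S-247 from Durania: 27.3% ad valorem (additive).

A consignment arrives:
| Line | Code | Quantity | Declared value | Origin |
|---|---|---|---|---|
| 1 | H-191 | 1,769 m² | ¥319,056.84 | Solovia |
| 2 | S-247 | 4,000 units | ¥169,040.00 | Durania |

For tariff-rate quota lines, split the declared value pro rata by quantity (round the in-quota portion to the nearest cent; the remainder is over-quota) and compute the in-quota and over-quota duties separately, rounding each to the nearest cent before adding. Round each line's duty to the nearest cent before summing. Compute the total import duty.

Line 1 (H-191, Solovia, 1,769 m², ¥319,056.84):
Code H-191 is under a tariff-rate quota (threshold 3,101 m²). Quantity 1,769 m² is within the quota, so the in-quota rate 3% applies to the full value.
Duty = ¥319,056.84 × 3% = ¥9,571.71.
Line 2 (S-247, Durania, 4,000 units, ¥169,040.00):
Base rate for S-247 is ¥2.60/unit.
S-247 has an FTA preferential rate, but origin Durania is not Astena; base rate stands.
Additional duty on S-247 from Durania: +27.3% ad valorem. Applied ad valorem rate = 27.3%.
Duty = ¥169,040.00 × 27.3% + 4,000 × ¥2.60 = ¥56,547.92.
Total = ¥9,571.71 + ¥56,547.92 = ¥66,119.63.

¥66,119.63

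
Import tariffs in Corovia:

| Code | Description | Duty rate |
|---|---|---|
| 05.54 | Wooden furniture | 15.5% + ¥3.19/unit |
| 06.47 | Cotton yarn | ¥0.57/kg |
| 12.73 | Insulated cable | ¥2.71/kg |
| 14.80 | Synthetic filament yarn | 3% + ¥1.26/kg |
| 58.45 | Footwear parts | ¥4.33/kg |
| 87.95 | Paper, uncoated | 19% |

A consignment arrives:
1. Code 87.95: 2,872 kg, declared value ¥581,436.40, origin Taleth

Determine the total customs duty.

¥110,472.92

Line 1 (87.95, Taleth, 2,872 kg, ¥581,436.40):
Base rate for 87.95 is 19%.
Duty = ¥581,436.40 × 19% = ¥110,472.92.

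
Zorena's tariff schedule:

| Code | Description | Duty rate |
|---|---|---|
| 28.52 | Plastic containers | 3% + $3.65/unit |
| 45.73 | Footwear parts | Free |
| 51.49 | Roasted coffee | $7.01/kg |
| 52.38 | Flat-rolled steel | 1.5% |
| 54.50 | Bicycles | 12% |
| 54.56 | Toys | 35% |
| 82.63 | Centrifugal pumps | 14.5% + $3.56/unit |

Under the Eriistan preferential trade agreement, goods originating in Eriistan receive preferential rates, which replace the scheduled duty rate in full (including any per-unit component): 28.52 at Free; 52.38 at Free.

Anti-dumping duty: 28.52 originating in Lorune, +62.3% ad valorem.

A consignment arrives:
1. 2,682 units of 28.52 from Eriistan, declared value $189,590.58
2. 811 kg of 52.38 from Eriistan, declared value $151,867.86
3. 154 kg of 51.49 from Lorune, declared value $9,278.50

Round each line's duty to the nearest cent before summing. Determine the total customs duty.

Line 1 (28.52, Eriistan, 2,682 units, $189,590.58):
Base rate for 28.52 is 3% + $3.65/unit.
Origin Eriistan qualifies under the Zorena–Eriistan agreement and 28.52 is covered: preferential rate Free applies instead.
The additional-duty order on 28.52 targets Lorune, not Eriistan; it does not apply.
Duty = $189,590.58 × 0% = $0.00.
Line 2 (52.38, Eriistan, 811 kg, $151,867.86):
Base rate for 52.38 is 1.5%.
Origin Eriistan qualifies under the Zorena–Eriistan agreement and 52.38 is covered: preferential rate Free applies instead.
Duty = $151,867.86 × 0% = $0.00.
Line 3 (51.49, Lorune, 154 kg, $9,278.50):
Base rate for 51.49 is $7.01/kg.
Duty = 154 × $7.01 = $1,079.54.
Total = $0.00 + $0.00 + $1,079.54 = $1,079.54.

$1,079.54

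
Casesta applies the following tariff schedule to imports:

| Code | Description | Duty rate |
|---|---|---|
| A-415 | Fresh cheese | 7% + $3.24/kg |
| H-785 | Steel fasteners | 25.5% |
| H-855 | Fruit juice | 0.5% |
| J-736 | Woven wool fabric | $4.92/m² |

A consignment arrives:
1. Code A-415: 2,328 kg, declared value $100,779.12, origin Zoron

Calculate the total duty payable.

Line 1 (A-415, Zoron, 2,328 kg, $100,779.12):
Base rate for A-415 is 7% + $3.24/kg.
Duty = $100,779.12 × 7% + 2,328 × $3.24 = $14,597.26.

$14,597.26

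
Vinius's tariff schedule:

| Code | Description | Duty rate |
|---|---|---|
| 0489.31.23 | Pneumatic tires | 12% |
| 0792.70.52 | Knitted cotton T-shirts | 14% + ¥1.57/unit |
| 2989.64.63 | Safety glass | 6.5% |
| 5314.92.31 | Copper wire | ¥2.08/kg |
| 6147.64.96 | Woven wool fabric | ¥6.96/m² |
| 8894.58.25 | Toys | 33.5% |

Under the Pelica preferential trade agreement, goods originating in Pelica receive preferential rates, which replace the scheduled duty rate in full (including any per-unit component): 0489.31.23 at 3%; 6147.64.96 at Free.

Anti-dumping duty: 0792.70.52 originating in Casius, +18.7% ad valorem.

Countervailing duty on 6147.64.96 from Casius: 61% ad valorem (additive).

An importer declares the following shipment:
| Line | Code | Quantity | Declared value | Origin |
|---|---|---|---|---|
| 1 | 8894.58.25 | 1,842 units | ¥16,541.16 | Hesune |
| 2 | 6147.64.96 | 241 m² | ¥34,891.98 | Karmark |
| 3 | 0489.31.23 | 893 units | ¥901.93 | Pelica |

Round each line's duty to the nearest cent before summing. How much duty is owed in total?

Line 1 (8894.58.25, Hesune, 1,842 units, ¥16,541.16):
Base rate for 8894.58.25 is 33.5%.
Duty = ¥16,541.16 × 33.5% = ¥5,541.29.
Line 2 (6147.64.96, Karmark, 241 m², ¥34,891.98):
Base rate for 6147.64.96 is ¥6.96/m².
6147.64.96 has an FTA preferential rate, but origin Karmark is not Pelica; base rate stands.
The additional-duty order on 6147.64.96 targets Casius, not Karmark; it does not apply.
Duty = 241 × ¥6.96 = ¥1,677.36.
Line 3 (0489.31.23, Pelica, 893 units, ¥901.93):
Base rate for 0489.31.23 is 12%.
Origin Pelica qualifies under the Vinius–Pelica agreement and 0489.31.23 is covered: preferential rate 3% applies instead.
Duty = ¥901.93 × 3% = ¥27.06.
Total = ¥5,541.29 + ¥1,677.36 + ¥27.06 = ¥7,245.71.

¥7,245.71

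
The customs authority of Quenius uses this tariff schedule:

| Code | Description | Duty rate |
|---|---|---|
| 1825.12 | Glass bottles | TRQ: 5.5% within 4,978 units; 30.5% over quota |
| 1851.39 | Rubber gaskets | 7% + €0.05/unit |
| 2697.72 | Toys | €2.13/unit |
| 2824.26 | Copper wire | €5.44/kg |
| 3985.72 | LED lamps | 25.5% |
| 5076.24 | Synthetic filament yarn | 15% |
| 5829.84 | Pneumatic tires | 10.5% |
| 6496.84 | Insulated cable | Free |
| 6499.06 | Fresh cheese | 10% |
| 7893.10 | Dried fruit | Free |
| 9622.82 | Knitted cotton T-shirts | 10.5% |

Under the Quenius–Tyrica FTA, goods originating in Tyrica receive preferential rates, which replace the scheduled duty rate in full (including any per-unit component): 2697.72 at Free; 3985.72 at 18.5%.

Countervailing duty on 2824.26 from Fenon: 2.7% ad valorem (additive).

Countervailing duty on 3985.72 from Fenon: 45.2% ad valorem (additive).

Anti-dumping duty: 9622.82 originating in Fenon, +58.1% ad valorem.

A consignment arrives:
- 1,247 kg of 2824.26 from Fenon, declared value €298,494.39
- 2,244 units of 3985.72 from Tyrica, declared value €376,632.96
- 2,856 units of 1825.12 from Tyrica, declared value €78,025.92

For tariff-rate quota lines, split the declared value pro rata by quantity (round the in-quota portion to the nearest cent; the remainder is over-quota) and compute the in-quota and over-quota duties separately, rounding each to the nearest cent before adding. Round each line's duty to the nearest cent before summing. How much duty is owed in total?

€88,811.56

Line 1 (2824.26, Fenon, 1,247 kg, €298,494.39):
Base rate for 2824.26 is €5.44/kg.
Additional duty on 2824.26 from Fenon: +2.7% ad valorem. Applied ad valorem rate = 2.7%.
Duty = €298,494.39 × 2.7% + 1,247 × €5.44 = €14,843.03.
Line 2 (3985.72, Tyrica, 2,244 units, €376,632.96):
Base rate for 3985.72 is 25.5%.
Origin Tyrica qualifies under the Quenius–Tyrica agreement and 3985.72 is covered: preferential rate 18.5% applies instead.
The additional-duty order on 3985.72 targets Fenon, not Tyrica; it does not apply.
Duty = €376,632.96 × 18.5% = €69,677.10.
Line 3 (1825.12, Tyrica, 2,856 units, €78,025.92):
Code 1825.12 is under a tariff-rate quota (threshold 4,978 units). Quantity 2,856 units is within the quota, so the in-quota rate 5.5% applies to the full value.
Duty = €78,025.92 × 5.5% = €4,291.43.
Total = €14,843.03 + €69,677.10 + €4,291.43 = €88,811.56.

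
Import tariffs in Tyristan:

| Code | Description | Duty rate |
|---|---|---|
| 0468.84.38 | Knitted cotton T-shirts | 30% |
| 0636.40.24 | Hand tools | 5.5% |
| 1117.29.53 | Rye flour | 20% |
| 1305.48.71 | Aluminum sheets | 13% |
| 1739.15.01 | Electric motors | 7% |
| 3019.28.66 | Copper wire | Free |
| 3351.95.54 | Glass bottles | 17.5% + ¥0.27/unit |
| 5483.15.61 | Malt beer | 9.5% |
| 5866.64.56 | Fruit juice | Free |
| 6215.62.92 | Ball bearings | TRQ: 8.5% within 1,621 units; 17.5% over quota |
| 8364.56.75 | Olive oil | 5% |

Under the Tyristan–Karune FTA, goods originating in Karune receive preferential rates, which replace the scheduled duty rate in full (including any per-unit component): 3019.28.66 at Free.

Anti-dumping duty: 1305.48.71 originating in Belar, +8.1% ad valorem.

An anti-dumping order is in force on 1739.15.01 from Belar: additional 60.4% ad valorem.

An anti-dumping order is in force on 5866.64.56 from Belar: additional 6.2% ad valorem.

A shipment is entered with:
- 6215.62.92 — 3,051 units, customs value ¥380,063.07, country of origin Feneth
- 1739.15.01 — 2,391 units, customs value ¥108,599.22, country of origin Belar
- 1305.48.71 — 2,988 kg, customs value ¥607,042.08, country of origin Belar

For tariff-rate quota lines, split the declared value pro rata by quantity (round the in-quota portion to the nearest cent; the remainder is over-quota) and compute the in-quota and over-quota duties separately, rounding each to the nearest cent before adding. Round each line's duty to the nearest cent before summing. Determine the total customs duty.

¥249,619.27

Line 1 (6215.62.92, Feneth, 3,051 units, ¥380,063.07):
Code 6215.62.92 is under a tariff-rate quota (threshold 1,621 units). In-quota: 1,621 units at 8.5%; over-quota: 1,430 units at 17.5%.
Pro-rata value split: in-quota = ¥380,063.07 × 1,621/3,051 = ¥201,927.97; over-quota = ¥380,063.07 − ¥201,927.97 = ¥178,135.10.
In-quota duty = ¥201,927.97 × 8.5% = ¥17,163.88. Over-quota duty = ¥178,135.10 × 17.5% = ¥31,173.64.
Line duty = ¥17,163.88 + ¥31,173.64 = ¥48,337.52.
Line 2 (1739.15.01, Belar, 2,391 units, ¥108,599.22):
Base rate for 1739.15.01 is 7%.
Additional duty on 1739.15.01 from Belar: +60.4%. Applied ad valorem rate: 7% + 60.4% = 67.4%.
Duty = ¥108,599.22 × 67.4% = ¥73,195.87.
Line 3 (1305.48.71, Belar, 2,988 kg, ¥607,042.08):
Base rate for 1305.48.71 is 13%.
Additional duty on 1305.48.71 from Belar: +8.1%. Applied ad valorem rate: 13% + 8.1% = 21.1%.
Duty = ¥607,042.08 × 21.1% = ¥128,085.88.
Total = ¥48,337.52 + ¥73,195.87 + ¥128,085.88 = ¥249,619.27.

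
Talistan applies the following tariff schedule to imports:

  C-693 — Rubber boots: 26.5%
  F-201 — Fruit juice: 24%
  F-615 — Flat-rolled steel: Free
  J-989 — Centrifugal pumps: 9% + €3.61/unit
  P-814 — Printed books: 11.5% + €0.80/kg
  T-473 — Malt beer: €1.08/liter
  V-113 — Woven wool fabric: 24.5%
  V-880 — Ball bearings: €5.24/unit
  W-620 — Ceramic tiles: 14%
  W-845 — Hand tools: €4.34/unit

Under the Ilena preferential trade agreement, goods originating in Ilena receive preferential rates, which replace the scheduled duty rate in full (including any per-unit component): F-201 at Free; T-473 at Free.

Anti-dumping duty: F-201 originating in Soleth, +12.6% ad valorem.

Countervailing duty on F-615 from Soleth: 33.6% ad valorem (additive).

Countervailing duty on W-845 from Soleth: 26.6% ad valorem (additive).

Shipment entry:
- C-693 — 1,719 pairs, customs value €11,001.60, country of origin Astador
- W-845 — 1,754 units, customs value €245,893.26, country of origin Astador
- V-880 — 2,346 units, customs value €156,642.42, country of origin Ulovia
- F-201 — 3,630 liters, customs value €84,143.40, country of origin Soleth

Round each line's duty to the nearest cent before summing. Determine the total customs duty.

Line 1 (C-693, Astador, 1,719 pairs, €11,001.60):
Base rate for C-693 is 26.5%.
Duty = €11,001.60 × 26.5% = €2,915.42.
Line 2 (W-845, Astador, 1,754 units, €245,893.26):
Base rate for W-845 is €4.34/unit.
The additional-duty order on W-845 targets Soleth, not Astador; it does not apply.
Duty = 1,754 × €4.34 = €7,612.36.
Line 3 (V-880, Ulovia, 2,346 units, €156,642.42):
Base rate for V-880 is €5.24/unit.
Duty = 2,346 × €5.24 = €12,293.04.
Line 4 (F-201, Soleth, 3,630 liters, €84,143.40):
Base rate for F-201 is 24%.
F-201 has an FTA preferential rate, but origin Soleth is not Ilena; base rate stands.
Additional duty on F-201 from Soleth: +12.6%. Applied ad valorem rate: 24% + 12.6% = 36.6%.
Duty = €84,143.40 × 36.6% = €30,796.48.
Total = €2,915.42 + €7,612.36 + €12,293.04 + €30,796.48 = €53,617.30.

€53,617.30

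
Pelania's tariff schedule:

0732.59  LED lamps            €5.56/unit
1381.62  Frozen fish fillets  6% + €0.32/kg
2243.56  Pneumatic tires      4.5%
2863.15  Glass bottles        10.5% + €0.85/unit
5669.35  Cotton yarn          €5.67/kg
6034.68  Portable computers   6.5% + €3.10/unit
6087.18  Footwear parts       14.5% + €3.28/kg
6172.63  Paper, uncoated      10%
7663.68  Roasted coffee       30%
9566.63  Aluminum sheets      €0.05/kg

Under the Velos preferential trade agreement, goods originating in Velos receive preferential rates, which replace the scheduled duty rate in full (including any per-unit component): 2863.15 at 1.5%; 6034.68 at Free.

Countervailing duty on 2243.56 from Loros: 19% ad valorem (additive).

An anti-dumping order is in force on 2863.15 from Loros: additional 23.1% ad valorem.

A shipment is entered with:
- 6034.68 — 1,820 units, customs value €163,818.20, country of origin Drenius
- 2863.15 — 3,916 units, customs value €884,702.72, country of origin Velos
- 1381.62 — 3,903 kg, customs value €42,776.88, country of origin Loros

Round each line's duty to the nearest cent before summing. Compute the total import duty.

Line 1 (6034.68, Drenius, 1,820 units, €163,818.20):
Base rate for 6034.68 is 6.5% + €3.10/unit.
6034.68 has an FTA preferential rate, but origin Drenius is not Velos; base rate stands.
Duty = €163,818.20 × 6.5% + 1,820 × €3.10 = €16,290.18.
Line 2 (2863.15, Velos, 3,916 units, €884,702.72):
Base rate for 2863.15 is 10.5% + €0.85/unit.
Origin Velos qualifies under the Pelania–Velos agreement and 2863.15 is covered: preferential rate 1.5% applies instead.
The additional-duty order on 2863.15 targets Loros, not Velos; it does not apply.
Duty = €884,702.72 × 1.5% = €13,270.54.
Line 3 (1381.62, Loros, 3,903 kg, €42,776.88):
Base rate for 1381.62 is 6% + €0.32/kg.
Duty = €42,776.88 × 6% + 3,903 × €0.32 = €3,815.57.
Total = €16,290.18 + €13,270.54 + €3,815.57 = €33,376.29.

€33,376.29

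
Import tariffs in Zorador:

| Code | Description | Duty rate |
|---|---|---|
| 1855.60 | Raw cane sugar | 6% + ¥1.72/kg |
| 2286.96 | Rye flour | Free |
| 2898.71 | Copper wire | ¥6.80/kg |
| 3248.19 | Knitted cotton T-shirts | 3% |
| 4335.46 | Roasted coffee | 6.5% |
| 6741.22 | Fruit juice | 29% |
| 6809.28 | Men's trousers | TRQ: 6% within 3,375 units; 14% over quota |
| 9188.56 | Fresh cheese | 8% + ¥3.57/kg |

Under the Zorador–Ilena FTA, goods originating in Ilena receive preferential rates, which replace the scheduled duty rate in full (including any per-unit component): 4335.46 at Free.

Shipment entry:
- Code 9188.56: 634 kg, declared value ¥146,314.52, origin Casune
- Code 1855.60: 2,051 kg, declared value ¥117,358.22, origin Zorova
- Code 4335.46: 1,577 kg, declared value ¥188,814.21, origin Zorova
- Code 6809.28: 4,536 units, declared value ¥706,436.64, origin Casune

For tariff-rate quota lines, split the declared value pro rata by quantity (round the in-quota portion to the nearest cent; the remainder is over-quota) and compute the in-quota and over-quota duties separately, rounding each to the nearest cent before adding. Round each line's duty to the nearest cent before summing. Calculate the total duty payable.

Line 1 (9188.56, Casune, 634 kg, ¥146,314.52):
Base rate for 9188.56 is 8% + ¥3.57/kg.
Duty = ¥146,314.52 × 8% + 634 × ¥3.57 = ¥13,968.54.
Line 2 (1855.60, Zorova, 2,051 kg, ¥117,358.22):
Base rate for 1855.60 is 6% + ¥1.72/kg.
Duty = ¥117,358.22 × 6% + 2,051 × ¥1.72 = ¥10,569.21.
Line 3 (4335.46, Zorova, 1,577 kg, ¥188,814.21):
Base rate for 4335.46 is 6.5%.
4335.46 has an FTA preferential rate, but origin Zorova is not Ilena; base rate stands.
Duty = ¥188,814.21 × 6.5% = ¥12,272.92.
Line 4 (6809.28, Casune, 4,536 units, ¥706,436.64):
Code 6809.28 is under a tariff-rate quota (threshold 3,375 units). In-quota: 3,375 units at 6%; over-quota: 1,161 units at 14%.
Pro-rata value split: in-quota = ¥706,436.64 × 3,375/4,536 = ¥525,622.50; over-quota = ¥706,436.64 − ¥525,622.50 = ¥180,814.14.
In-quota duty = ¥525,622.50 × 6% = ¥31,537.35. Over-quota duty = ¥180,814.14 × 14% = ¥25,313.98.
Line duty = ¥31,537.35 + ¥25,313.98 = ¥56,851.33.
Total = ¥13,968.54 + ¥10,569.21 + ¥12,272.92 + ¥56,851.33 = ¥93,662.00.

¥93,662.00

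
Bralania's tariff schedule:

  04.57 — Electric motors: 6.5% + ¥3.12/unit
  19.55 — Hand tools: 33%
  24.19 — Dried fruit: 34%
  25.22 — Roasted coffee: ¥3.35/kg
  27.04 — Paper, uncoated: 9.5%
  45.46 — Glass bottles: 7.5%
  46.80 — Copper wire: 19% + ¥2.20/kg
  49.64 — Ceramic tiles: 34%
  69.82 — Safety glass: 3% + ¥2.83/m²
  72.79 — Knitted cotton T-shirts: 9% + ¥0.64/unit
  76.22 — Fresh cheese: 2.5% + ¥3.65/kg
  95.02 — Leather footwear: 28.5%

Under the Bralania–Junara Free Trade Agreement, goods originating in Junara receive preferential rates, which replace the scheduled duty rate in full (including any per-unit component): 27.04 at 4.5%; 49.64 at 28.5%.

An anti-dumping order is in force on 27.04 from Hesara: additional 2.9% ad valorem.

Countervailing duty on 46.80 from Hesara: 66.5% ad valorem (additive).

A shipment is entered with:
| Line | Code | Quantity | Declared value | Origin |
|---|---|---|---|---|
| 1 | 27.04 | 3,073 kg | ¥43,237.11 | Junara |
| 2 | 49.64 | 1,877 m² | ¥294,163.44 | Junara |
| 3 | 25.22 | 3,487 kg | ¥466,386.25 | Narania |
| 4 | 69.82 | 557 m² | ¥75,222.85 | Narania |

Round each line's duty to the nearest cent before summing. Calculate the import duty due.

¥101,296.70

Line 1 (27.04, Junara, 3,073 kg, ¥43,237.11):
Base rate for 27.04 is 9.5%.
Origin Junara qualifies under the Bralania–Junara agreement and 27.04 is covered: preferential rate 4.5% applies instead.
The additional-duty order on 27.04 targets Hesara, not Junara; it does not apply.
Duty = ¥43,237.11 × 4.5% = ¥1,945.67.
Line 2 (49.64, Junara, 1,877 m², ¥294,163.44):
Base rate for 49.64 is 34%.
Origin Junara qualifies under the Bralania–Junara agreement and 49.64 is covered: preferential rate 28.5% applies instead.
Duty = ¥294,163.44 × 28.5% = ¥83,836.58.
Line 3 (25.22, Narania, 3,487 kg, ¥466,386.25):
Base rate for 25.22 is ¥3.35/kg.
Duty = 3,487 × ¥3.35 = ¥11,681.45.
Line 4 (69.82, Narania, 557 m², ¥75,222.85):
Base rate for 69.82 is 3% + ¥2.83/m².
Duty = ¥75,222.85 × 3% + 557 × ¥2.83 = ¥3,833.00.
Total = ¥1,945.67 + ¥83,836.58 + ¥11,681.45 + ¥3,833.00 = ¥101,296.70.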